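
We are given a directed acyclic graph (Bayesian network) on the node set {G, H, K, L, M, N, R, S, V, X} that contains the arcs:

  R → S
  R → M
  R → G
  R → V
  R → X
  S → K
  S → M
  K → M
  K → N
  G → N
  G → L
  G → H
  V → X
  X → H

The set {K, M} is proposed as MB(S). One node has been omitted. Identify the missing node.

R

Parents of S: R.
S has children K, M.
Parents of each child, excluding S:
  K: no additional parents.
  parents(M) \ {S} = {K, R}.
MB(S) = {K, M, R}.
Comparing with the claimed set, R is missing.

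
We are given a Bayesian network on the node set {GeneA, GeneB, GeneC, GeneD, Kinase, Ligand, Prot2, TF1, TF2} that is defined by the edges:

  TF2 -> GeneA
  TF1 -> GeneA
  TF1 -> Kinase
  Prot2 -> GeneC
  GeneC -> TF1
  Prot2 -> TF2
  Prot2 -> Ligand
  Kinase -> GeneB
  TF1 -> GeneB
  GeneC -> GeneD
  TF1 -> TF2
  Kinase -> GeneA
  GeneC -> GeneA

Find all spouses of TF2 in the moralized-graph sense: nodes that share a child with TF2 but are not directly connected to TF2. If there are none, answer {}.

{GeneC, Kinase}

Children of TF2: GeneA.
  parents(GeneA) \ {TF2} = {GeneC, Kinase, TF1}.
Excluding nodes already adjacent to TF2 (GeneA, Prot2, TF1), the co-parent-only contribution is {GeneC, Kinase}.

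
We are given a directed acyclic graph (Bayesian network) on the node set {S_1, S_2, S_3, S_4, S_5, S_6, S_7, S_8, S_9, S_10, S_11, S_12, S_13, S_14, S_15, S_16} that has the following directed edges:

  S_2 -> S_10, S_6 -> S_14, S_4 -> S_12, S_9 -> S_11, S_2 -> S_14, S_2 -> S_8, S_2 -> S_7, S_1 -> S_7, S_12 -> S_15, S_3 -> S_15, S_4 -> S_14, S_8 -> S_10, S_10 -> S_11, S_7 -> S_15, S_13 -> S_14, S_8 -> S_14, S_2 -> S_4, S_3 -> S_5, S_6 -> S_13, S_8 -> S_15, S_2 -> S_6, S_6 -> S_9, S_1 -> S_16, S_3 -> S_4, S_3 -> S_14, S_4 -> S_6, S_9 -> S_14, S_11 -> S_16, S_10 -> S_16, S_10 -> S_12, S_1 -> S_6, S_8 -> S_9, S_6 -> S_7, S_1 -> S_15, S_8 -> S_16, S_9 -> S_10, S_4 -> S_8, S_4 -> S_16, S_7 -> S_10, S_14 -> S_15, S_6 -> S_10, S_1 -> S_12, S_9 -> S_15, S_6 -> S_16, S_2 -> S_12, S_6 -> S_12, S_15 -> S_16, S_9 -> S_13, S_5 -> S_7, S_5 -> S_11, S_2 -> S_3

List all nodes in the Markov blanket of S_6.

Ch(S_6) = {S_7, S_9, S_10, S_12, S_13, S_14, S_16}.
S_6's parents: S_1, S_2, S_4.
Other parents of S_6's children:
  S_7 also has parents S_1, S_2, S_5.
  parents(S_9) \ {S_6} = {S_8}.
  parents(S_10) \ {S_6} = {S_2, S_7, S_8, S_9}.
  S_12 also has parents S_1, S_2, S_4, S_10.
  S_13 also has parent S_9.
  S_14 also has parents S_2, S_3, S_4, S_8, S_9, S_13.
  S_16 also has parents S_1, S_4, S_8, S_10, S_11, S_15.
Union: {S_1, S_2, S_4} ∪ {S_7, S_9, S_10, S_12, S_13, S_14, S_16} ∪ {S_1, S_2, S_3, S_4, S_5, S_7, S_8, S_9, S_10, S_11, S_13, S_15} = {S_1, S_2, S_3, S_4, S_5, S_7, S_8, S_9, S_10, S_11, S_12, S_13, S_14, S_15, S_16}.

{S_1, S_2, S_3, S_4, S_5, S_7, S_8, S_9, S_10, S_11, S_12, S_13, S_14, S_15, S_16}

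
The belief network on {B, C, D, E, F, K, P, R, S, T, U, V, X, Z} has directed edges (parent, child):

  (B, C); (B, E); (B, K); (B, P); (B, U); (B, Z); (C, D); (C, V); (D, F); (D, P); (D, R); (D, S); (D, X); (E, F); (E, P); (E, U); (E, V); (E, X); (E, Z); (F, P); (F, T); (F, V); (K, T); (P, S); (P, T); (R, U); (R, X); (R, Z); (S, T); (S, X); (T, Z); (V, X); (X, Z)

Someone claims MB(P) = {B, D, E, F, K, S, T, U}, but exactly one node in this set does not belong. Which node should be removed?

Children of P: S, T.
P has parents B, D, E, F.
For each child, the remaining parents (spouses of P):
  S's other parent is D.
  T's other parents are F, K, S.
MB(P) = {B, D, E, F, K, S, T}.
U is neither a parent, child, nor co-parent of P, so it does not belong.

U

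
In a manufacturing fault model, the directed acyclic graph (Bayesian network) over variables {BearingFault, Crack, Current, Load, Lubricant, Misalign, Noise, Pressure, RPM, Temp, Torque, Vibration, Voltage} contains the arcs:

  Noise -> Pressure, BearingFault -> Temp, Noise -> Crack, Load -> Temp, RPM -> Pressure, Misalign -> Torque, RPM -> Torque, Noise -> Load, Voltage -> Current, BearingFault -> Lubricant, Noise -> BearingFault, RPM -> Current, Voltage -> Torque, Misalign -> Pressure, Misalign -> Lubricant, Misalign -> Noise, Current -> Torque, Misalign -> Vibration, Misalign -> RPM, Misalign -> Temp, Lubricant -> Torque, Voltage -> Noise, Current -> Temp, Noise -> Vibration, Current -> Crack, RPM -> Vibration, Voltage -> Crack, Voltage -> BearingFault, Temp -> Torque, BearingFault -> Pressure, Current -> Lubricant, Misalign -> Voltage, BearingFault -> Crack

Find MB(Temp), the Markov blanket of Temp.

{BearingFault, Current, Load, Lubricant, Misalign, RPM, Torque, Voltage}

Temp's parents: BearingFault, Current, Load, Misalign.
Ch(Temp) = {Torque}.
Other parents of Temp's children:
  parents(Torque) \ {Temp} = {Current, Lubricant, Misalign, RPM, Voltage}.
MB(Temp) = {BearingFault, Current, Load, Lubricant, Misalign, RPM, Torque, Voltage}.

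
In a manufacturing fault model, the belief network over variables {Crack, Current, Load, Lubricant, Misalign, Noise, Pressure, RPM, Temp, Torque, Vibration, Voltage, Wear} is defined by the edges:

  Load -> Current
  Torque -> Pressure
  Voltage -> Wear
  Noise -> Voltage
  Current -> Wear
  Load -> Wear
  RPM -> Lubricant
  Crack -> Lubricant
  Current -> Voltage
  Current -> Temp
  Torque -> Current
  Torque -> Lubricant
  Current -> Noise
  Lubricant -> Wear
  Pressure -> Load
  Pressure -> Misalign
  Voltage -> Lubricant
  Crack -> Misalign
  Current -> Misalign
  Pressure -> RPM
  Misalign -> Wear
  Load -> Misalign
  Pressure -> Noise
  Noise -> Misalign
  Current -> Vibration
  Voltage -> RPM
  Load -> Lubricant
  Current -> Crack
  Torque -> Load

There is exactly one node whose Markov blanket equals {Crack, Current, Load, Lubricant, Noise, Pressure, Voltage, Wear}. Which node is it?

The target node must have every member of {Crack, Current, Load, Lubricant, Noise, Pressure, Voltage, Wear} as a parent, child, or co-parent, and no others.
Parents of Misalign: Crack, Current, Load, Noise, Pressure; children: Wear; co-parents: Current, Load, Lubricant, Voltage.
These exactly cover the given set, so the node is Misalign.

Misalign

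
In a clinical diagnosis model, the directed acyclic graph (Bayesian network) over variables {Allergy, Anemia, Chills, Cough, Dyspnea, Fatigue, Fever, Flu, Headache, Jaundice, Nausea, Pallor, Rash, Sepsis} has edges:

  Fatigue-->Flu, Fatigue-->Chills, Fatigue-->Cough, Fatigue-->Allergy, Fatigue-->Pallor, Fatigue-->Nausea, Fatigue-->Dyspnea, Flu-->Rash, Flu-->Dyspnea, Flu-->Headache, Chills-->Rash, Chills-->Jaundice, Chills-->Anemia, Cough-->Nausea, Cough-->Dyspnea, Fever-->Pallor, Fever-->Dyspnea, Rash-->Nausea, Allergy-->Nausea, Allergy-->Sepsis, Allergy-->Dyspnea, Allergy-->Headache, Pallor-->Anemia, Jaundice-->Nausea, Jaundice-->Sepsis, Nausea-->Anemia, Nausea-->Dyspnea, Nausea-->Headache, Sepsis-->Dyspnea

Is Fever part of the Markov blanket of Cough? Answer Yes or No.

Fever is a co-parent of Cough: both are parents of Dyspnea.
So Fever ∈ MB(Cough).

Yes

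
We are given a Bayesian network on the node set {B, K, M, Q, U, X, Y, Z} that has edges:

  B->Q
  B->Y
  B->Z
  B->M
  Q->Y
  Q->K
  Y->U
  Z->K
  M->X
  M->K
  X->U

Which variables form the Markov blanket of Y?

Parents of Y: B, Q.
Y has child U.
Other parents of Y's children:
  parents(U) \ {Y} = {X}.
Taking the union gives {B, Q, U, X}.

{B, Q, U, X}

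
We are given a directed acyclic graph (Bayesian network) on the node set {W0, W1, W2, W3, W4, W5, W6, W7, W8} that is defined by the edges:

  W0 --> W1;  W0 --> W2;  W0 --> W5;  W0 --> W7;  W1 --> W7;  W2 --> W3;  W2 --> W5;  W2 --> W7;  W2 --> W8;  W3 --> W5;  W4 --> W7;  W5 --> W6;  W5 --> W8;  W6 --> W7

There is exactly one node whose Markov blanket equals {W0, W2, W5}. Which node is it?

W3

The target node must have every member of {W0, W2, W5} as a parent, child, or co-parent, and no others.
Parents of W3: W2; children: W5; co-parents: W0, W2.
These exactly cover the given set, so the node is W3.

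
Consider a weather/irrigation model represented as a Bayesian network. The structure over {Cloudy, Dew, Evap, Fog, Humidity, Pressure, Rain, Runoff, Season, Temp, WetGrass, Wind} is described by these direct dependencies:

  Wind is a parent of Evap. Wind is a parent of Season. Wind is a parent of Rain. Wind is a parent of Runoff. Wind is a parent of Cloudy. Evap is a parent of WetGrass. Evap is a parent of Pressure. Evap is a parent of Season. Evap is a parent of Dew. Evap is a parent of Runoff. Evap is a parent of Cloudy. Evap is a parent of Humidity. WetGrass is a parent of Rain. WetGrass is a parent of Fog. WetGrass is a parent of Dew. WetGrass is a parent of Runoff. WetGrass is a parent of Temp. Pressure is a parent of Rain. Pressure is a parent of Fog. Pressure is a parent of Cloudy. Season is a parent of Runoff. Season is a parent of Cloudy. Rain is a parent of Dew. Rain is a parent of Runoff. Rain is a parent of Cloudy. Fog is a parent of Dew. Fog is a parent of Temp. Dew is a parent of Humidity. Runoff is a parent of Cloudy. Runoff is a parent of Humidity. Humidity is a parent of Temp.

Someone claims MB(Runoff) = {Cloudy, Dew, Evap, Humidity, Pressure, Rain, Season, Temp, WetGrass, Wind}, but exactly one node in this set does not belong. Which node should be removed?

Temp

Pa(Runoff) = {Evap, Rain, Season, WetGrass, Wind}.
Ch(Runoff) = {Cloudy, Humidity}.
For each child, the remaining parents (spouses of Runoff):
  parents(Cloudy) \ {Runoff} = {Evap, Pressure, Rain, Season, Wind}.
  parents(Humidity) \ {Runoff} = {Dew, Evap}.
MB(Runoff) = {Cloudy, Dew, Evap, Humidity, Pressure, Rain, Season, WetGrass, Wind}.
Temp is neither a parent, child, nor co-parent of Runoff, so it does not belong.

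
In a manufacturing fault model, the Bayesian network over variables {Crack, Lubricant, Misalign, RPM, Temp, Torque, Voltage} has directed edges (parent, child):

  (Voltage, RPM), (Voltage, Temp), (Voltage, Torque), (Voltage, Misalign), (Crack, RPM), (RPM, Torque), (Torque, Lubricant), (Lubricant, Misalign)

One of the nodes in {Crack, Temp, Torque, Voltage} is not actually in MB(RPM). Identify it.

A node's Markov blanket = Pa ∪ Ch ∪ (parents of Ch other than the node itself).
Parents of RPM: Crack, Voltage.
RPM's children: Torque.
For each child, the remaining parents (spouses of RPM):
  parents(Torque) \ {RPM} = {Voltage}.
MB(RPM) = {Crack, Torque, Voltage}.
Temp is neither a parent, child, nor co-parent of RPM, so it does not belong.

Temp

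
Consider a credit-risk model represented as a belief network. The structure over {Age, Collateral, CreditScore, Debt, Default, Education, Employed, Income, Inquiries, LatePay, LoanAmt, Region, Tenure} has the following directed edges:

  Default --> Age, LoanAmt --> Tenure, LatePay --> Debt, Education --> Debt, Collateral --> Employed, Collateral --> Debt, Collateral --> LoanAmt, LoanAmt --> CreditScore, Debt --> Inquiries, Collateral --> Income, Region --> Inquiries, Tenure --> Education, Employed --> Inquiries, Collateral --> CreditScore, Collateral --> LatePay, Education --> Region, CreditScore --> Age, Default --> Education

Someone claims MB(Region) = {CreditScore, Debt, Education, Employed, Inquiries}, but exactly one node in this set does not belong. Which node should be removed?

CreditScore

Parents of Region: Education.
Region has child Inquiries.
Parents of each child, excluding Region:
  Inquiries also has parents Debt, Employed.
MB(Region) = {Debt, Education, Employed, Inquiries}.
CreditScore is neither a parent, child, nor co-parent of Region, so it does not belong.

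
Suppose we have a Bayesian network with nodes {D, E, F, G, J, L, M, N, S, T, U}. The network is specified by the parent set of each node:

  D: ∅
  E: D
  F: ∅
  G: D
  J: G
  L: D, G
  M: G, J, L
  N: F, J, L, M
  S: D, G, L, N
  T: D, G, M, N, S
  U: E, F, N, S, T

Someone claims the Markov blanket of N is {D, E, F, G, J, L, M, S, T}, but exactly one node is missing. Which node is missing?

By definition, MB(N) is built from N's parents, N's children, and the co-parents of N.
N's children: S, T, U.
N has parents F, J, L, M.
Co-parents of N (other parents of its children):
  S: D, G, L
  T: D, G, M, S
  U: E, F, S, T
MB(N) = {D, E, F, G, J, L, M, S, T, U}.
Comparing with the claimed set, U is missing.

U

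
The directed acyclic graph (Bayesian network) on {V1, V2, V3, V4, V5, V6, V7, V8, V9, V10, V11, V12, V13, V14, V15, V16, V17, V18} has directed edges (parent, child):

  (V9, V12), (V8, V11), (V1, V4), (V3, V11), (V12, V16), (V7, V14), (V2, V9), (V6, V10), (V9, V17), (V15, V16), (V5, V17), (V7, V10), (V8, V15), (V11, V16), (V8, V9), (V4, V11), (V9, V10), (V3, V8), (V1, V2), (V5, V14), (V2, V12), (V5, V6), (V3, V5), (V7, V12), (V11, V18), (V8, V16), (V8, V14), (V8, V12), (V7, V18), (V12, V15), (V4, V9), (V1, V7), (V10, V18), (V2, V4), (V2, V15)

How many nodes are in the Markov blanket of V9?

9

Children of V9: V10, V12, V17.
Parents of V9: V2, V4, V8.
Other parents of V9's children:
  parents(V10) \ {V9} = {V6, V7}.
  V12's other parents are V2, V7, V8.
  V17's other parent is V5.
MB(V9) = {V2, V4, V5, V6, V7, V8, V10, V12, V17}, which has 9 nodes.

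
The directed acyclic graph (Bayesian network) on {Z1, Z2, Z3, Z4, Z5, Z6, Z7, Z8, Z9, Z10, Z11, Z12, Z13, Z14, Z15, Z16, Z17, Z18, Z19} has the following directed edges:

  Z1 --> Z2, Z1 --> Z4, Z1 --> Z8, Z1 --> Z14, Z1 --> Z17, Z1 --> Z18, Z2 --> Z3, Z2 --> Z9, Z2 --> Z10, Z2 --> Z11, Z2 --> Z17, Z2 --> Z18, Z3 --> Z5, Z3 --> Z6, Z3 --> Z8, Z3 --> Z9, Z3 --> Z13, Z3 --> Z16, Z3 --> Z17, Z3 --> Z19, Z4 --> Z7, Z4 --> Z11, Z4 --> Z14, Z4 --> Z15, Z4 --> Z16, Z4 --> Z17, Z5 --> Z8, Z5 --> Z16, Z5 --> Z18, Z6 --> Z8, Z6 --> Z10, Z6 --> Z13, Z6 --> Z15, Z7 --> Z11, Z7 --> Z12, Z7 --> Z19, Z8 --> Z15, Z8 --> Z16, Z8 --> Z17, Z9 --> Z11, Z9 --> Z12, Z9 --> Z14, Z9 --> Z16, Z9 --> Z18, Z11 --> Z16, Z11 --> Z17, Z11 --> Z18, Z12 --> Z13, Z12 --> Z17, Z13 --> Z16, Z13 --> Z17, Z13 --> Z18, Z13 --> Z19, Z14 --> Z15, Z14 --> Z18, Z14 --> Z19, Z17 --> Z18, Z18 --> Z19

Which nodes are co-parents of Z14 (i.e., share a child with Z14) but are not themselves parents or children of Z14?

{Z2, Z3, Z5, Z6, Z7, Z8, Z11, Z13, Z17}

Children of Z14: Z15, Z18, Z19.
  Z15 also has parents Z4, Z6, Z8.
  Z18's other parents are Z1, Z2, Z5, Z9, Z11, Z13, Z17.
  Z19's other parents are Z3, Z7, Z13, Z18.
Excluding nodes already adjacent to Z14 (Z1, Z4, Z9, Z15, Z18, Z19), the co-parent-only contribution is {Z2, Z3, Z5, Z6, Z7, Z8, Z11, Z13, Z17}.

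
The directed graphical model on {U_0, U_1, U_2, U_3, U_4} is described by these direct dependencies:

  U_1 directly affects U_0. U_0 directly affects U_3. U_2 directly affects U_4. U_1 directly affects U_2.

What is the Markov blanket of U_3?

{U_0}

By definition, MB(U_3) is built from U_3's parents, U_3's children, and the co-parents of U_3.
Parents of U_3: U_0.
Children of U_3: none.
With no children, U_3 has no spouses; the co-parent set is empty.
So the Markov blanket of U_3 is {U_0}.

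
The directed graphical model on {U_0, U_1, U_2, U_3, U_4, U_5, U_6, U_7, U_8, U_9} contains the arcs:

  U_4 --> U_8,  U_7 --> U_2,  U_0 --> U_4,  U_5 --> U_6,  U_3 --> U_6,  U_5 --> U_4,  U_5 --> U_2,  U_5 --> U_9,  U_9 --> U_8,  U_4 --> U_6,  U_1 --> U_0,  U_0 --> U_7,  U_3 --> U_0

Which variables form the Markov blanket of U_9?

The Markov blanket of a node is its parents, its children, and the other parents of its children.
U_9's children: U_8.
U_9 has parent U_5.
Co-parents of U_9 (other parents of its children):
  U_8 also has parent U_4.
So the Markov blanket of U_9 is {U_4, U_5, U_8}.

{U_4, U_5, U_8}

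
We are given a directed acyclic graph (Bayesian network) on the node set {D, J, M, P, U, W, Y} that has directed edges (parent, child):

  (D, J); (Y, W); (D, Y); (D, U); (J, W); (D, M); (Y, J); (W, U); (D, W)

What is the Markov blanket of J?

Ch(J) = {W}.
Parents of J: D, Y.
Other parents of J's children:
  W: D, Y
MB(J) = {D, W, Y}.

{D, W, Y}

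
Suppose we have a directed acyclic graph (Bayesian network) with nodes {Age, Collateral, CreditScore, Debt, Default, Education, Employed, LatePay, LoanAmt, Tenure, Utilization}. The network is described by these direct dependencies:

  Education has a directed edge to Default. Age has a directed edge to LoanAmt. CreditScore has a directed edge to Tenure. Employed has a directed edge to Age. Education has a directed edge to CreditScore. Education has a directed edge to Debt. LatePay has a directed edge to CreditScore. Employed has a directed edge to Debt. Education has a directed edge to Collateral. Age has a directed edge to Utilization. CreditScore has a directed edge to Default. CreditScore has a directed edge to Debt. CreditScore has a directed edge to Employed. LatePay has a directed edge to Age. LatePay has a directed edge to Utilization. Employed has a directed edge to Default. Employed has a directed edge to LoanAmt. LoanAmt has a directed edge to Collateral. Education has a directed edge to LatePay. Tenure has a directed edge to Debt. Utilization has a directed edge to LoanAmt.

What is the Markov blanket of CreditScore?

The Markov blanket of a node is its parents, its children, and the other parents of its children.
CreditScore's parents: Education, LatePay.
CreditScore's children: Debt, Default, Employed, Tenure.
Parents of each child, excluding CreditScore:
  Employed: —
  Tenure: —
  Default: Education, Employed
  Debt: Education, Employed, Tenure
MB(CreditScore) = {Debt, Default, Education, Employed, LatePay, Tenure}.

{Debt, Default, Education, Employed, LatePay, Tenure}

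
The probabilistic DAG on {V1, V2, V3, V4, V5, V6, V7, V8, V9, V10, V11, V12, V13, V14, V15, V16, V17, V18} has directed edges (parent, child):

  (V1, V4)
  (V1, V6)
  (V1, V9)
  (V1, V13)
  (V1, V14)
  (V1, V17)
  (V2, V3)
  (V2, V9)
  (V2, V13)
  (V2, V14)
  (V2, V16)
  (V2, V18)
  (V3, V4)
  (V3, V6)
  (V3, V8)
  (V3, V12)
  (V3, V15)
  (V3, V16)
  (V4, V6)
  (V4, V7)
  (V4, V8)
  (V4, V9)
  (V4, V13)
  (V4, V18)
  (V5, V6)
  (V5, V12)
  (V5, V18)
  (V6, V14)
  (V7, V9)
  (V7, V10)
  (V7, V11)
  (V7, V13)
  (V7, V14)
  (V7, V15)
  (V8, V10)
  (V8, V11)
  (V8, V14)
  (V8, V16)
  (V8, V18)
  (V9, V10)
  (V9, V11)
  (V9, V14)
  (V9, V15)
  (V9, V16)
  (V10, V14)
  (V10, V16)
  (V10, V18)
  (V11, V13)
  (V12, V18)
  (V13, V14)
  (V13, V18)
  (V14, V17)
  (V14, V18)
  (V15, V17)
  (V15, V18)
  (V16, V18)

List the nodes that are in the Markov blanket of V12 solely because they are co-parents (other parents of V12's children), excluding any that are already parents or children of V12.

{V2, V4, V8, V10, V13, V14, V15, V16}

Children of V12: V18.
  V18 also has parents V2, V4, V5, V8, V10, V13, V14, V15, V16.
Excluding nodes already adjacent to V12 (V3, V5, V18), the co-parent-only contribution is {V2, V4, V8, V10, V13, V14, V15, V16}.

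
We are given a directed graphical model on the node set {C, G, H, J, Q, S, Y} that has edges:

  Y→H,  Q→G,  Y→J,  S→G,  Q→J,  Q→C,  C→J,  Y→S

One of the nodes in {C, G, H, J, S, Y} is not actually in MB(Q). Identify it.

Q has children C, G, J.
Parents of Q: none.
Co-parents of Q (other parents of its children):
  C: no additional parents.
  parents(J) \ {Q} = {C, Y}.
  G's other parent is S.
MB(Q) = {C, G, J, S, Y}.
H is neither a parent, child, nor co-parent of Q, so it does not belong.

H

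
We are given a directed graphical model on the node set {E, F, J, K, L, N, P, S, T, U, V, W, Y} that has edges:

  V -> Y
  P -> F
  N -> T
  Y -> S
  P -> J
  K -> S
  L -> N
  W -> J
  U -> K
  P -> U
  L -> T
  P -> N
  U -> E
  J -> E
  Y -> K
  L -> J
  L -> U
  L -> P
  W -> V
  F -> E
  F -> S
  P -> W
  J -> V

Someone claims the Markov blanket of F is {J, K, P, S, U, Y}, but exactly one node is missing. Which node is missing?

By definition, MB(F) is built from F's parents, F's children, and the co-parents of F.
Pa(F) = {P}.
F has children E, S.
For each child, the remaining parents (spouses of F):
  E: J, U
  S: K, Y
MB(F) = {E, J, K, P, S, U, Y}.
Comparing with the claimed set, E is missing.

E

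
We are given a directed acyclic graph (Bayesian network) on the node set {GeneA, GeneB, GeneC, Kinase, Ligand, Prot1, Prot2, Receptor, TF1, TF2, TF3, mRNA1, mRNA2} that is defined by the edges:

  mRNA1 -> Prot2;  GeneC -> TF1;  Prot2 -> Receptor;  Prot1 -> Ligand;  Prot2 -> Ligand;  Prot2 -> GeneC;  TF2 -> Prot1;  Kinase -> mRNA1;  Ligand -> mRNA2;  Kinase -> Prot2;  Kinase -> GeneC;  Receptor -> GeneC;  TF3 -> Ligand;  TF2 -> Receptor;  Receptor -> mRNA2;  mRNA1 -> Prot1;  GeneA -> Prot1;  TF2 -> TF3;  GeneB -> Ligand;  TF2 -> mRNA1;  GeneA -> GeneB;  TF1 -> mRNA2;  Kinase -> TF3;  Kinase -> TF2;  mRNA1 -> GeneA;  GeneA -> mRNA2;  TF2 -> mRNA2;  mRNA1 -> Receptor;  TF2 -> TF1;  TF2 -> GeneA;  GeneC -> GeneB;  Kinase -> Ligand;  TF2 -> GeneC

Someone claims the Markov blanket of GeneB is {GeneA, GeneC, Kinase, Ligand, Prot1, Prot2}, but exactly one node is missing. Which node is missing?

By definition, MB(GeneB) is built from GeneB's parents, GeneB's children, and the co-parents of GeneB.
GeneB has parents GeneA, GeneC.
GeneB has child Ligand.
Co-parents of GeneB (other parents of its children):
  Ligand: Kinase, Prot1, Prot2, TF3
MB(GeneB) = {GeneA, GeneC, Kinase, Ligand, Prot1, Prot2, TF3}.
Comparing with the claimed set, TF3 is missing.

TF3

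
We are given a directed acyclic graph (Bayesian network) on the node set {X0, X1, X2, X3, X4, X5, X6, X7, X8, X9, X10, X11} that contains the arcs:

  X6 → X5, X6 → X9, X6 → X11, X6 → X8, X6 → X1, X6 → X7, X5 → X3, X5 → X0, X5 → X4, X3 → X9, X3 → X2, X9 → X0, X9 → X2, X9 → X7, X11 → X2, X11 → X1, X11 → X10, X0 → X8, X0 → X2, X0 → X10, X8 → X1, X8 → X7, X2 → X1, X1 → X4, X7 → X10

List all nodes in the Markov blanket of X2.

{X0, X1, X3, X6, X8, X9, X11}

X2's parents: X0, X3, X9, X11.
X2 has child X1.
For each child, the remaining parents (spouses of X2):
  parents(X1) \ {X2} = {X6, X8, X11}.
MB(X2) = {X0, X1, X3, X6, X8, X9, X11}.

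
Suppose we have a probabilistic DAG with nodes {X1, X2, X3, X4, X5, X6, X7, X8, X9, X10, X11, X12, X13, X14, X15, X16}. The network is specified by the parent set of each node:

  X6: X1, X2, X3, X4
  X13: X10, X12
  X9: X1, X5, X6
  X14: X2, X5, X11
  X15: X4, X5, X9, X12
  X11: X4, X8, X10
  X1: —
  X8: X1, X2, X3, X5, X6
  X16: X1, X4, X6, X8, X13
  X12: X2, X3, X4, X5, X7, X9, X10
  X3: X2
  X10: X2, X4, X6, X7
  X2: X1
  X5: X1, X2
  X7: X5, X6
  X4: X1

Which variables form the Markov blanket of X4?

By definition, MB(X4) is built from X4's parents, X4's children, and the co-parents of X4.
Pa(X4) = {X1}.
X4's children: X6, X10, X11, X12, X15, X16.
Parents of each child, excluding X4:
  X6 also has parents X1, X2, X3.
  X10's other parents are X2, X6, X7.
  X11's other parents are X8, X10.
  X12's other parents are X2, X3, X5, X7, X9, X10.
  X15's other parents are X5, X9, X12.
  parents(X16) \ {X4} = {X1, X6, X8, X13}.
Taking the union gives {X1, X2, X3, X5, X6, X7, X8, X9, X10, X11, X12, X13, X15, X16}.

{X1, X2, X3, X5, X6, X7, X8, X9, X10, X11, X12, X13, X15, X16}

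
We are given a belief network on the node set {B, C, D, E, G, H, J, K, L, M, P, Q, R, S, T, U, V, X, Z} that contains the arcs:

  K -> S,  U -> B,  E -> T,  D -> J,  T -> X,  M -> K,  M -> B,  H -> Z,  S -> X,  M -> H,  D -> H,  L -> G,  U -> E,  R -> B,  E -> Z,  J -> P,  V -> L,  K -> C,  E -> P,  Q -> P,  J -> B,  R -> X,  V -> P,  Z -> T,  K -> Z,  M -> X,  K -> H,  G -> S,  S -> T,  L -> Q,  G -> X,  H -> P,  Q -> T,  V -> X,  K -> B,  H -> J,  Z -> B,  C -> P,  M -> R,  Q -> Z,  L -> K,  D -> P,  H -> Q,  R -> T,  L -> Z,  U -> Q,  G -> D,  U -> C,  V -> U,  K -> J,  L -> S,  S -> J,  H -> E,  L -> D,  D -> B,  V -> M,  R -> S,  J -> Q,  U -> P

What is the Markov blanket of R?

{B, D, E, G, J, K, L, M, Q, S, T, U, V, X, Z}

Ch(R) = {B, S, T, X}.
Pa(R) = {M}.
For each child, the remaining parents (spouses of R):
  parents(S) \ {R} = {G, K, L}.
  B also has parents D, J, K, M, U, Z.
  T also has parents E, Q, S, Z.
  parents(X) \ {R} = {G, M, S, T, V}.
So the Markov blanket of R is {B, D, E, G, J, K, L, M, Q, S, T, U, V, X, Z}.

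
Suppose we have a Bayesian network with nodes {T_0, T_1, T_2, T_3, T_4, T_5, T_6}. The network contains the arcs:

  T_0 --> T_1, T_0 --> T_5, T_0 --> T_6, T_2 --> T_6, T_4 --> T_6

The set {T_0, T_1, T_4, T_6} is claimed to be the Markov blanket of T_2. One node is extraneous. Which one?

T_1

A node's Markov blanket = Pa ∪ Ch ∪ (parents of Ch other than the node itself).
Pa(T_2) = {}.
Ch(T_2) = {T_6}.
Other parents of T_2's children:
  T_6: T_0, T_4
MB(T_2) = {T_0, T_4, T_6}.
T_1 is neither a parent, child, nor co-parent of T_2, so it does not belong.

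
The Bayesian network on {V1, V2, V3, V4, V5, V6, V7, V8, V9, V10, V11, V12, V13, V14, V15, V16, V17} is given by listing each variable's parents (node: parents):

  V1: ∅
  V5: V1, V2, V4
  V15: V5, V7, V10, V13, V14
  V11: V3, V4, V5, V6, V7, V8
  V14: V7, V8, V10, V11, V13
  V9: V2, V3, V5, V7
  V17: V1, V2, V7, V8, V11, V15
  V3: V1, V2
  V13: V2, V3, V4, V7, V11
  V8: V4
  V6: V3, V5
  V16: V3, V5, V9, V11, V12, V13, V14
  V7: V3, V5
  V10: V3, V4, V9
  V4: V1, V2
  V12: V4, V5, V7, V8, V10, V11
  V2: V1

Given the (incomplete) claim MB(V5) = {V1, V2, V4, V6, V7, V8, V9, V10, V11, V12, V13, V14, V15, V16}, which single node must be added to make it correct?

Parents of V5: V1, V2, V4.
Ch(V5) = {V6, V7, V9, V11, V12, V15, V16}.
Other parents of V5's children:
  V6: V3
  V7: V3
  V9: V2, V3, V7
  V11: V3, V4, V6, V7, V8
  V12: V4, V7, V8, V10, V11
  V15: V7, V10, V13, V14
  V16: V3, V9, V11, V12, V13, V14
MB(V5) = {V1, V2, V3, V4, V6, V7, V8, V9, V10, V11, V12, V13, V14, V15, V16}.
Comparing with the claimed set, V3 is missing.

V3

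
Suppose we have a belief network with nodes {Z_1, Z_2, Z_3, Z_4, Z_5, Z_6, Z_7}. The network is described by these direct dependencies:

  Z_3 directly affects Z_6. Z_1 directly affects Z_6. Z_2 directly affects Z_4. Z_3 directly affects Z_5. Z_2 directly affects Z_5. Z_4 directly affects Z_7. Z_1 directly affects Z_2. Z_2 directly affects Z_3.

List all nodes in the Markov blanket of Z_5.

{Z_2, Z_3}

By definition, MB(Z_5) is built from Z_5's parents, Z_5's children, and the co-parents of Z_5.
Z_5 has parents Z_2, Z_3.
Children of Z_5: none.
With no children, Z_5 has no spouses; the co-parent set is empty.
Taking the union gives {Z_2, Z_3}.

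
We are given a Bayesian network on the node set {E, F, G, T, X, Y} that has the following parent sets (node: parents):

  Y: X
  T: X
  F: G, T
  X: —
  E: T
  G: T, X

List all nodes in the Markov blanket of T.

{E, F, G, X}

A node's Markov blanket = Pa ∪ Ch ∪ (parents of Ch other than the node itself).
T has parent X.
Ch(T) = {E, F, G}.
For each child, the remaining parents (spouses of T):
  E has no other parent.
  parents(G) \ {T} = {X}.
  F also has parent G.
MB(T) = {E, F, G, X}.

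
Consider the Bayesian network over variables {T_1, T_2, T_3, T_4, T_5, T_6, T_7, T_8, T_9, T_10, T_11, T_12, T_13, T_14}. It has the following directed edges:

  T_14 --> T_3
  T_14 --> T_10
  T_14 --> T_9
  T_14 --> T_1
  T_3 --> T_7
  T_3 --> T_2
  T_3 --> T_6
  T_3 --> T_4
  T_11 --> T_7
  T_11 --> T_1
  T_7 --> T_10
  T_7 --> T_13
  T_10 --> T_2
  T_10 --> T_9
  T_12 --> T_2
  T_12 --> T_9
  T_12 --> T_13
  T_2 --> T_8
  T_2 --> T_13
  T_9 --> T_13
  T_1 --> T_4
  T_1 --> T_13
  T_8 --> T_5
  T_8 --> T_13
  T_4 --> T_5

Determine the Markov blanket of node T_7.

Recall MB(v) = parents ∪ children ∪ spouses, where spouses are the other parents of v's children.
Ch(T_7) = {T_10, T_13}.
T_7's parents: T_3, T_11.
For each child, the remaining parents (spouses of T_7):
  T_10 also has parent T_14.
  T_13 also has parents T_1, T_2, T_8, T_9, T_12.
Taking the union gives {T_1, T_2, T_3, T_8, T_9, T_10, T_11, T_12, T_13, T_14}.

{T_1, T_2, T_3, T_8, T_9, T_10, T_11, T_12, T_13, T_14}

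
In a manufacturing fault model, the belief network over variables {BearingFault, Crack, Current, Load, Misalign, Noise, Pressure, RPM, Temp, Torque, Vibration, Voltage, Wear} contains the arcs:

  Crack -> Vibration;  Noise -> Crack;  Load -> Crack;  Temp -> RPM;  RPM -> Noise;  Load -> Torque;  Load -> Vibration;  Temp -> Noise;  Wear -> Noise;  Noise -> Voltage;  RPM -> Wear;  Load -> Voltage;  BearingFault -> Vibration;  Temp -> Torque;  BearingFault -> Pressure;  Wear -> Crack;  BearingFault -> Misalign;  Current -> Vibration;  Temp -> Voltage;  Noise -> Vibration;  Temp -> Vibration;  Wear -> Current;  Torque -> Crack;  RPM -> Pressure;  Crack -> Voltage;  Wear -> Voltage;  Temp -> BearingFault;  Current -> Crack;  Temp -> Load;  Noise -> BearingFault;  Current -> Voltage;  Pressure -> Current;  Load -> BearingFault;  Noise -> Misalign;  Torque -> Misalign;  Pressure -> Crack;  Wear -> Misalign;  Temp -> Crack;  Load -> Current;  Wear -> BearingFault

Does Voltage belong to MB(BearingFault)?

No

Parents of BearingFault: Load, Noise, Temp, Wear.
BearingFault's children: Misalign, Pressure, Vibration.
Parents of each child, excluding BearingFault:
  parents(Pressure) \ {BearingFault} = {RPM}.
  Misalign also has parents Noise, Torque, Wear.
  parents(Vibration) \ {BearingFault} = {Crack, Current, Load, Noise, Temp}.
MB(BearingFault) = {Crack, Current, Load, Misalign, Noise, Pressure, RPM, Temp, Torque, Vibration, Wear}; Voltage is not in this set.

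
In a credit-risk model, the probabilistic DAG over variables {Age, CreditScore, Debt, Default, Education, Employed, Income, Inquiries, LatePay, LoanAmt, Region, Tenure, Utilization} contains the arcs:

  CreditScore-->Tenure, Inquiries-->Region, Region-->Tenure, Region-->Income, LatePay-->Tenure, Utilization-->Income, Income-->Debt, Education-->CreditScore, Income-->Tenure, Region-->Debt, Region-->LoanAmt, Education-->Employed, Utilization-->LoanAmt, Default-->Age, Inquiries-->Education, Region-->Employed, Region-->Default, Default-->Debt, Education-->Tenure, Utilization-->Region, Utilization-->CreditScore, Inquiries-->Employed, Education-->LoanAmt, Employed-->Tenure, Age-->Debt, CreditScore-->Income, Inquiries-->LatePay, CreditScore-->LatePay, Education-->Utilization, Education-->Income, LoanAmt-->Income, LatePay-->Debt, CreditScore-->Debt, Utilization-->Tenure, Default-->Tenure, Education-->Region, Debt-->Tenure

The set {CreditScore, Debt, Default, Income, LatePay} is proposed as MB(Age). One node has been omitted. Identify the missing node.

Region

Age has parent Default.
Age has child Debt.
For each child, the remaining parents (spouses of Age):
  Debt: CreditScore, Default, Income, LatePay, Region
MB(Age) = {CreditScore, Debt, Default, Income, LatePay, Region}.
Comparing with the claimed set, Region is missing.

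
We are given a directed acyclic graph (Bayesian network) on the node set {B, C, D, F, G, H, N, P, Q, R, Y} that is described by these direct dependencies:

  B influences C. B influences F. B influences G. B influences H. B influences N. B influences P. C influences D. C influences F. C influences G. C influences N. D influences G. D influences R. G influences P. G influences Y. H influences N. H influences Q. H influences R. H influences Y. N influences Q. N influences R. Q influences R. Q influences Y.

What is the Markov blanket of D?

A node's Markov blanket = Pa ∪ Ch ∪ (parents of Ch other than the node itself).
Parents of D: C.
Ch(D) = {G, R}.
Co-parents of D (other parents of its children):
  G also has parents B, C.
  R also has parents H, N, Q.
Union: {C} ∪ {G, R} ∪ {B, C, H, N, Q} = {B, C, G, H, N, Q, R}.

{B, C, G, H, N, Q, R}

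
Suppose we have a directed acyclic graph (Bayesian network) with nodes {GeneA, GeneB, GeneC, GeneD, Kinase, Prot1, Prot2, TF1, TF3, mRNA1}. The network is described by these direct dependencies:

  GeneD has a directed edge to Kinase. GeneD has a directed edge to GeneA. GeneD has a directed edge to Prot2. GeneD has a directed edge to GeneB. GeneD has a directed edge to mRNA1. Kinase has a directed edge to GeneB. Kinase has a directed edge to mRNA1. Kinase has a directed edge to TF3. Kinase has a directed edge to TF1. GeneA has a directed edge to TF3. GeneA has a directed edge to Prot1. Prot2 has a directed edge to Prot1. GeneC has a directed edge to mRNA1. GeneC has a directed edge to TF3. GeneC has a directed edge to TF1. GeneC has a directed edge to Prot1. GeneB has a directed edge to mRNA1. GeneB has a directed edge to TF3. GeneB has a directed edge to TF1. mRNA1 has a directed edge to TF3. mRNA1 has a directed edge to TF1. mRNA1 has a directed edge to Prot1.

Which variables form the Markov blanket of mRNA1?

The Markov blanket of a node is its parents, its children, and the other parents of its children.
mRNA1 has parents GeneB, GeneC, GeneD, Kinase.
Children of mRNA1: Prot1, TF1, TF3.
Parents of each child, excluding mRNA1:
  parents(TF3) \ {mRNA1} = {GeneA, GeneB, GeneC, Kinase}.
  TF1's other parents are GeneB, GeneC, Kinase.
  parents(Prot1) \ {mRNA1} = {GeneA, GeneC, Prot2}.
Taking the union gives {GeneA, GeneB, GeneC, GeneD, Kinase, Prot1, Prot2, TF1, TF3}.

{GeneA, GeneB, GeneC, GeneD, Kinase, Prot1, Prot2, TF1, TF3}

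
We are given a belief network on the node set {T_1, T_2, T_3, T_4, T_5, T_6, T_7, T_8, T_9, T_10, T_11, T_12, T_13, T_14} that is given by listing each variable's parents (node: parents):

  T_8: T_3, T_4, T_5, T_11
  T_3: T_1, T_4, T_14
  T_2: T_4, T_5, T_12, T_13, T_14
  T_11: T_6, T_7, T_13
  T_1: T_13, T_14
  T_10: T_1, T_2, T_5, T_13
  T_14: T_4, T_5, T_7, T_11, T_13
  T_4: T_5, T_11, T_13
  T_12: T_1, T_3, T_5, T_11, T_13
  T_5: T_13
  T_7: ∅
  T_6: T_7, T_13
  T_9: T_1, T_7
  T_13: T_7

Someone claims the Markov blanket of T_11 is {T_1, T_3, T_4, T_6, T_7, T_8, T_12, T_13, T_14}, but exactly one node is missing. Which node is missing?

T_5

Pa(T_11) = {T_6, T_7, T_13}.
T_11 has children T_4, T_8, T_12, T_14.
Co-parents of T_11 (other parents of its children):
  T_4 also has parents T_5, T_13.
  parents(T_14) \ {T_11} = {T_4, T_5, T_7, T_13}.
  parents(T_12) \ {T_11} = {T_1, T_3, T_5, T_13}.
  parents(T_8) \ {T_11} = {T_3, T_4, T_5}.
MB(T_11) = {T_1, T_3, T_4, T_5, T_6, T_7, T_8, T_12, T_13, T_14}.
Comparing with the claimed set, T_5 is missing.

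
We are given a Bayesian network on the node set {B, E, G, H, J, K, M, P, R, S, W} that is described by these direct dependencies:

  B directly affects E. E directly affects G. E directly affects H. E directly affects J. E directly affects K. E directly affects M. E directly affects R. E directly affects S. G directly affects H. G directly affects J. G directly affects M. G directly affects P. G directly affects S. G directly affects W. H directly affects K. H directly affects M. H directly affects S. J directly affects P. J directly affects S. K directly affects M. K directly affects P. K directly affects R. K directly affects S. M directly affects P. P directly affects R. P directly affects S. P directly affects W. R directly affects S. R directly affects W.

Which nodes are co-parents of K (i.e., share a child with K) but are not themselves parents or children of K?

{G, J}

Children of K: M, P, R, S.
  M's other parents are E, G, H.
  parents(P) \ {K} = {G, J, M}.
  R's other parents are E, P.
  parents(S) \ {K} = {E, G, H, J, P, R}.
Excluding nodes already adjacent to K (E, H, M, P, R, S), the co-parent-only contribution is {G, J}.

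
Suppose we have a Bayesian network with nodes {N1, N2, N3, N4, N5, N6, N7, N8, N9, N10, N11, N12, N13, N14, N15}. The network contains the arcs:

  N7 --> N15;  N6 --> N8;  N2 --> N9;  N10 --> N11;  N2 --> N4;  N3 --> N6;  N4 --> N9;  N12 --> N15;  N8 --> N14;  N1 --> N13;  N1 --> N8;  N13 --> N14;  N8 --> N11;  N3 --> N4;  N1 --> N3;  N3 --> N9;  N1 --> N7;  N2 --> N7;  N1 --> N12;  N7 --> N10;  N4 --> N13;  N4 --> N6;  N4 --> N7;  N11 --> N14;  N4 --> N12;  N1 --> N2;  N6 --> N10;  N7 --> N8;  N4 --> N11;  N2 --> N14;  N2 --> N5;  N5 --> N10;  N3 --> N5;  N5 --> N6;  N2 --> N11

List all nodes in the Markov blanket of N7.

{N1, N2, N4, N5, N6, N8, N10, N12, N15}

By definition, MB(N7) is built from N7's parents, N7's children, and the co-parents of N7.
N7 has parents N1, N2, N4.
Children of N7: N8, N10, N15.
Parents of each child, excluding N7:
  N8's other parents are N1, N6.
  N10's other parents are N5, N6.
  parents(N15) \ {N7} = {N12}.
MB(N7) = {N1, N2, N4, N5, N6, N8, N10, N12, N15}.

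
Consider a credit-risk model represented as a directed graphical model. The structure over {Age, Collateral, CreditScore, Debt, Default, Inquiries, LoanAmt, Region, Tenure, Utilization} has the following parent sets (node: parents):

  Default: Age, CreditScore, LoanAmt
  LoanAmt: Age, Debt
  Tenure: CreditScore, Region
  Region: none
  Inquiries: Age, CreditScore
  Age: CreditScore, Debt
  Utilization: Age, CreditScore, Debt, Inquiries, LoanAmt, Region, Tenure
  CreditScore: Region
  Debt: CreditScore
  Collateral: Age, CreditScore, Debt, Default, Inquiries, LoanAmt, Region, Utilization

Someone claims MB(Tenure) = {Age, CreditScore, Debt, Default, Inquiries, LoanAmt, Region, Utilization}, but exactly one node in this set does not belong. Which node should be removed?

Default

Parents of Tenure: CreditScore, Region.
Children of Tenure: Utilization.
Other parents of Tenure's children:
  Utilization: Age, CreditScore, Debt, Inquiries, LoanAmt, Region
MB(Tenure) = {Age, CreditScore, Debt, Inquiries, LoanAmt, Region, Utilization}.
Default is neither a parent, child, nor co-parent of Tenure, so it does not belong.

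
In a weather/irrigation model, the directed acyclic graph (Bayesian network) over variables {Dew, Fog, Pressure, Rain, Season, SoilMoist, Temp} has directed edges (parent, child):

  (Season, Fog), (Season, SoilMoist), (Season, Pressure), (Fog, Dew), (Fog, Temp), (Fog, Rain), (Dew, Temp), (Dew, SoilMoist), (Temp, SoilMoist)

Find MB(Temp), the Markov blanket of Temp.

{Dew, Fog, Season, SoilMoist}

Temp's parents: Dew, Fog.
Temp has child SoilMoist.
Parents of each child, excluding Temp:
  SoilMoist also has parents Dew, Season.
MB(Temp) = {Dew, Fog, Season, SoilMoist}.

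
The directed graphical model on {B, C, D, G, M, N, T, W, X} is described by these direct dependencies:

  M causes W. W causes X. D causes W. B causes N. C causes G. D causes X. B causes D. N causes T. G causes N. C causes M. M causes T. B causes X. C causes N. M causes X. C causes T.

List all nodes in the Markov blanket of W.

Children of W: X.
W has parents D, M.
Parents of each child, excluding W:
  X's other parents are B, D, M.
Taking the union gives {B, D, M, X}.

{B, D, M, X}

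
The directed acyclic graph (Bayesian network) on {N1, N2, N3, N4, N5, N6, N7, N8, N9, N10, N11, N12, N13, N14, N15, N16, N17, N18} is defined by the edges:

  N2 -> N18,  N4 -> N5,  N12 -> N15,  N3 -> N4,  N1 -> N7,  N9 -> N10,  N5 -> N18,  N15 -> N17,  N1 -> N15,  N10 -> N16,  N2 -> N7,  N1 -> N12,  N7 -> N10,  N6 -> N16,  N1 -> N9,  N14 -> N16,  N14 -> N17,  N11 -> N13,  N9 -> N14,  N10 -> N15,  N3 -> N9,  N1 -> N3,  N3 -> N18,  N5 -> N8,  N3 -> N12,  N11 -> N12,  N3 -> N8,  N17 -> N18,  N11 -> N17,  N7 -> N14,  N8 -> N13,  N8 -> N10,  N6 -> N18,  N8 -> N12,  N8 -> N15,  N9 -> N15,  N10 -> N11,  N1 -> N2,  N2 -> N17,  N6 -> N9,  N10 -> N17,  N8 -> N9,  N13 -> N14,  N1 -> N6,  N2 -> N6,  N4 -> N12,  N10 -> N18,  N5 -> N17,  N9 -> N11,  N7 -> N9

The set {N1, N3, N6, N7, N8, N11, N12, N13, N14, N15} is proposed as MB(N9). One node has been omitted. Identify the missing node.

N9 has parents N1, N3, N6, N7, N8.
N9 has children N10, N11, N14, N15.
Co-parents of N9 (other parents of its children):
  N10: N7, N8
  N11: N10
  N14: N7, N13
  N15: N1, N8, N10, N12
MB(N9) = {N1, N3, N6, N7, N8, N10, N11, N12, N13, N14, N15}.
Comparing with the claimed set, N10 is missing.

N10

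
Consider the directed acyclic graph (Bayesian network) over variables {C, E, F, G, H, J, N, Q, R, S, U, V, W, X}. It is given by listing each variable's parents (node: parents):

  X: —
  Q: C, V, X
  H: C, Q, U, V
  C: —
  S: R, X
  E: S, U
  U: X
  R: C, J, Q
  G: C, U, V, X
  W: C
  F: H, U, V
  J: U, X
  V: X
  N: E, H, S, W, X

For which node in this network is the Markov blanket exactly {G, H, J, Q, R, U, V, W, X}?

C

The target node must have every member of {G, H, J, Q, R, U, V, W, X} as a parent, child, or co-parent, and no others.
Parents of C: none; children: G, H, Q, R, W; co-parents: J, Q, U, V, X.
These exactly cover the given set, so the node is C.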